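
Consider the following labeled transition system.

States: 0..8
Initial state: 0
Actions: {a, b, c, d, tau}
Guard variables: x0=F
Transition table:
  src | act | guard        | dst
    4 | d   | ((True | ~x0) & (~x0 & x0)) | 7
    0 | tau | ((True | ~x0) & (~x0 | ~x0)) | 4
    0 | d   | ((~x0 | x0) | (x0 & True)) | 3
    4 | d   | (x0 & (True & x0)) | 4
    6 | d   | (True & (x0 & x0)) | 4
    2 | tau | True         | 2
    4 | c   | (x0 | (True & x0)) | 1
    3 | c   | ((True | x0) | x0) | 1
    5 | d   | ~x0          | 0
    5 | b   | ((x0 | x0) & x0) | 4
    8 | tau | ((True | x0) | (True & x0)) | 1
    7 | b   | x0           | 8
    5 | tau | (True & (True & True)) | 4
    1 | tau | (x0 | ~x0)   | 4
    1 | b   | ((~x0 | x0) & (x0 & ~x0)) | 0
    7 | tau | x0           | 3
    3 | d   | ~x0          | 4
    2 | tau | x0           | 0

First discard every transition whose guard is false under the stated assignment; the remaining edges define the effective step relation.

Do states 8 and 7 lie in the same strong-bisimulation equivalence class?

Answer: NOT BISIMILAR

Working:
Bisimulation quotient by refinement:
  P[0] = {{0,1,2,3,4,5,6,7,8}}
  P[1] = {{0,5},{1,2,8},{3},{4,6,7}}
  P[2] = {{0},{1},{2,8},{3},{4,6,7},{5}}
  P[3] = {{0},{1},{2},{3},{4,6,7},{5},{8}}
7 equivalence class(es) (converged in 4)
[8]={8}  [7]={4,6,7}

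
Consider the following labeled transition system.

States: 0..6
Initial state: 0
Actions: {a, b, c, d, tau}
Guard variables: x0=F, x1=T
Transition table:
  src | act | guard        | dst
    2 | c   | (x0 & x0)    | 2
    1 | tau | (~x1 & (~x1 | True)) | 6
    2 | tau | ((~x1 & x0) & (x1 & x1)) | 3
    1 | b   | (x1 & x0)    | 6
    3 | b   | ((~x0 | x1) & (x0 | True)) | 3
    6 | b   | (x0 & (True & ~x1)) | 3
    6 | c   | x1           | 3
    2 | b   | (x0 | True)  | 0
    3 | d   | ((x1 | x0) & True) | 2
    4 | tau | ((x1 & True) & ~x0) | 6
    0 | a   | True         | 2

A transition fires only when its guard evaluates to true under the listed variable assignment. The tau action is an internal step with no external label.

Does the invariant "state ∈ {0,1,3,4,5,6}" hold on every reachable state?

Answer: INVARIANT VIOLATED at state 2

Working:
Safe = {0,1,3,4,5,6}
Reach set: {0,2}
  0: safe
  2: outside
reach 2 via a — violates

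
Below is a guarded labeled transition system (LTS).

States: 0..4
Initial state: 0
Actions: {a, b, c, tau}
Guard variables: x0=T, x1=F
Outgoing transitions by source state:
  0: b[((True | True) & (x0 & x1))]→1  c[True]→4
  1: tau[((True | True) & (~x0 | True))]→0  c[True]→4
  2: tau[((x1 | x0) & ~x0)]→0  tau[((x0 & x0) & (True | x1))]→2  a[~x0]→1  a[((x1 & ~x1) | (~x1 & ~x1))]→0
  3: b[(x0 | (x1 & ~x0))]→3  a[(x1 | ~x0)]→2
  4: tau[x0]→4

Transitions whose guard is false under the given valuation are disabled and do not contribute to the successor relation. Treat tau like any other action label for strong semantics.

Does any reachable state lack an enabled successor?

Answer: DEADLOCK-FREE

Analysis:
R = {0,4}
  0: c→4  [1 exit(s)]
  4: tau→4  [1 exit(s)]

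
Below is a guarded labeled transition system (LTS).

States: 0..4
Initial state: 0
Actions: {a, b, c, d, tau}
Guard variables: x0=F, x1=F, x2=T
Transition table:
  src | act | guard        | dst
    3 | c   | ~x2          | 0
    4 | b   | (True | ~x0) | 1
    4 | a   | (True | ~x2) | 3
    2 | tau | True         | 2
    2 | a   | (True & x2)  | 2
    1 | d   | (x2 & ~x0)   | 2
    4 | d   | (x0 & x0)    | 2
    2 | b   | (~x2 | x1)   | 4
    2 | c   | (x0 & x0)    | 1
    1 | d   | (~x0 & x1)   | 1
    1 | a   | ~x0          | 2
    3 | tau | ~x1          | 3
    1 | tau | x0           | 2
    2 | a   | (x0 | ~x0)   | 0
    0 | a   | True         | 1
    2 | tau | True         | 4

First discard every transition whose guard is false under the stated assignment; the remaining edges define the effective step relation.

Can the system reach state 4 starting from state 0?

10 transition(s) survive guard evaluation.
L0 = {0}
L1 = {1}  cumulative {0,1}
L2 = {2}  cumulative {0,1,2}
L3 = {4}  cumulative {0,1,2,4}
L4 = {3}  cumulative {0,1,2,3,4}
R = {0,1,2,3,4}
trace reaching 4: a·d·tau

Answer: REACHABLE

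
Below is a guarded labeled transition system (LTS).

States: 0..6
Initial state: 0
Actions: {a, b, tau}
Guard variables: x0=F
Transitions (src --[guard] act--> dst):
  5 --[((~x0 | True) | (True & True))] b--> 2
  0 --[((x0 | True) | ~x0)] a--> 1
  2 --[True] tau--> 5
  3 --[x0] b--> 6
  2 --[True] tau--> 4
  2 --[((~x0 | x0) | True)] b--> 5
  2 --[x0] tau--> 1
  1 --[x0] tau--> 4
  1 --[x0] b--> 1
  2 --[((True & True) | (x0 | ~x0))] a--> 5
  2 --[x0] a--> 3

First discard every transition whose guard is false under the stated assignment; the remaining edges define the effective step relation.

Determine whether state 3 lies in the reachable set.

After dropping false guards: 6 live edges.
depth 0: {0}
depth 1: {1}  total {0,1}
Reach set: {0,1}

Answer: UNREACHABLE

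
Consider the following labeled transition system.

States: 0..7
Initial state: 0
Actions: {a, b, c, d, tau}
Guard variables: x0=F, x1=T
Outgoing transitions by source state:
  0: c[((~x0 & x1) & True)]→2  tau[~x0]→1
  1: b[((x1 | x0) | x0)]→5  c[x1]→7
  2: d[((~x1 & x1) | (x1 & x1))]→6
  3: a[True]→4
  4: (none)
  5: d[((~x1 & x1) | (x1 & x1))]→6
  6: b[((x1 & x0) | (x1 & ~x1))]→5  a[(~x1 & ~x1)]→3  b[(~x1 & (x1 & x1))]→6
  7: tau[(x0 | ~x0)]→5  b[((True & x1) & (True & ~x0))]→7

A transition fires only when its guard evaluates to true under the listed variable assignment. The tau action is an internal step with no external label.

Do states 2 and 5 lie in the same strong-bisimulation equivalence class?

Bisimulation quotient by refinement:
  P[0] = {{0,1,2,3,4,5,6,7}}
  P[1] = {{0},{1},{2,5},{3},{4,6},{7}}
stable after 2 split(s): 6 block(s)
[2]={2,5}  [5]={2,5}

Answer: BISIMILAR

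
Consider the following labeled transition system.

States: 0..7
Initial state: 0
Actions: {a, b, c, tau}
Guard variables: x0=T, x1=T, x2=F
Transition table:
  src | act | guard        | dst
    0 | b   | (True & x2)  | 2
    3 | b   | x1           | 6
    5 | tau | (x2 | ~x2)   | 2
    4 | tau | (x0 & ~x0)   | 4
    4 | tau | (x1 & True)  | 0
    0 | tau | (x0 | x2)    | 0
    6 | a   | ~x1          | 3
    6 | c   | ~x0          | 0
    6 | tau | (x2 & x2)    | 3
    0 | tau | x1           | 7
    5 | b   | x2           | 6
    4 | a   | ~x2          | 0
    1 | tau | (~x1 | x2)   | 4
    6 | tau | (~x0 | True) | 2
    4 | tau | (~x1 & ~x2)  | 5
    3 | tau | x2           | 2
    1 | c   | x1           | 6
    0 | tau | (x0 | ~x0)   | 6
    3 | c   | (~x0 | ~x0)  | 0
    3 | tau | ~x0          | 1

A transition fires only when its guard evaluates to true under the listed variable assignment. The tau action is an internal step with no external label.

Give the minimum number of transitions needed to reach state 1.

Answer: UNREACHABLE

Trace:
BFS to 1:
  depth 0: {0}
  depth 1: {6,7}
  depth 2: {2}
1 never appears.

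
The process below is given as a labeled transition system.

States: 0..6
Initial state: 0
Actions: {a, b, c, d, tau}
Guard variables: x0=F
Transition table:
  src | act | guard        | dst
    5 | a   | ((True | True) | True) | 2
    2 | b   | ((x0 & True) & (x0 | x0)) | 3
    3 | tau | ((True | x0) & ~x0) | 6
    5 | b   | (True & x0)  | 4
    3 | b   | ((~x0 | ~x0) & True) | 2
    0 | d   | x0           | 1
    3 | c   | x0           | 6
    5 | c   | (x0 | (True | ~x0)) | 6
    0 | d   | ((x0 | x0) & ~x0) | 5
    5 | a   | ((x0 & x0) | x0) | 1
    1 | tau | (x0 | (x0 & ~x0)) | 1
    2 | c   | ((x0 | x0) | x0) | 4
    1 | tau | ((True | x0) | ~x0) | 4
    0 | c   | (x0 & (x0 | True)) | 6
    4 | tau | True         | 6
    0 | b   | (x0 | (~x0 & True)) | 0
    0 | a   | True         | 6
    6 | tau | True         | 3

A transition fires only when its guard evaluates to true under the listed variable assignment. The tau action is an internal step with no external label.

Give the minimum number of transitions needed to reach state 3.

Breadth-first toward 3:
  depth 0: {0}
  depth 1: {6}
  depth 2: {3}
depth(3)=2, e.g. a·tau

Answer: 2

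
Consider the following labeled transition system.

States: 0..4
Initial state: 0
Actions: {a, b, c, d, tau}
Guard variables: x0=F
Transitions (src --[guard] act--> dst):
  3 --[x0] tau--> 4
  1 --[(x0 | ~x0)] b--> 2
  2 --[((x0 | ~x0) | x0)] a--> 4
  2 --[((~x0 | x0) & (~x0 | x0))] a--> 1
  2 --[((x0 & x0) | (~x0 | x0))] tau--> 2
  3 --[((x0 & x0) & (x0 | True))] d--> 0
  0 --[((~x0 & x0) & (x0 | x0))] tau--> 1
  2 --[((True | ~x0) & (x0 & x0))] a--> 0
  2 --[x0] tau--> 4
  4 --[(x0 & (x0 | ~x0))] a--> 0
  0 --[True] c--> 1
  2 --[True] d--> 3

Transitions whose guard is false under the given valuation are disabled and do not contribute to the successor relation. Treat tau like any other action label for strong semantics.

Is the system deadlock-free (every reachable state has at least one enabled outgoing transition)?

Answer: DEADLOCK at state 3

Analysis:
Reach set: {0,1,2,3,4}
  0: c→1  [1 out]
  1: b→2  [1 out]
  2: a→1  a→4  d→3  tau→2  [4 out]
  3: ∅  [deadlock]
  4: ∅  [deadlock]
Path to 3: c·b·d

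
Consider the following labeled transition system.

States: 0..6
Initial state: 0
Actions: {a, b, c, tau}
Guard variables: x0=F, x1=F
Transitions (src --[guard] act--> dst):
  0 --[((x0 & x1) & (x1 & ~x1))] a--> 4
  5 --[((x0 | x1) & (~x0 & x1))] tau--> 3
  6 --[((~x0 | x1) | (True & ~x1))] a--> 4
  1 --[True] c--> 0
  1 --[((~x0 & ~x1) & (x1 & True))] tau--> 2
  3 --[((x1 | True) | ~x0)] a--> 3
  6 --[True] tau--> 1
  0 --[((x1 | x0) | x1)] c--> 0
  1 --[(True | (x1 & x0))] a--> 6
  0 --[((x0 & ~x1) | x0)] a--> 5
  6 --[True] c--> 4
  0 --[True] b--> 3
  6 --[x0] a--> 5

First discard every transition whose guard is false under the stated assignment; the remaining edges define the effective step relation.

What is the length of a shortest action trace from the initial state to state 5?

Breadth-first toward 5:
  depth 0: {0}
  depth 1: {3}
5 never appears.

Answer: UNREACHABLE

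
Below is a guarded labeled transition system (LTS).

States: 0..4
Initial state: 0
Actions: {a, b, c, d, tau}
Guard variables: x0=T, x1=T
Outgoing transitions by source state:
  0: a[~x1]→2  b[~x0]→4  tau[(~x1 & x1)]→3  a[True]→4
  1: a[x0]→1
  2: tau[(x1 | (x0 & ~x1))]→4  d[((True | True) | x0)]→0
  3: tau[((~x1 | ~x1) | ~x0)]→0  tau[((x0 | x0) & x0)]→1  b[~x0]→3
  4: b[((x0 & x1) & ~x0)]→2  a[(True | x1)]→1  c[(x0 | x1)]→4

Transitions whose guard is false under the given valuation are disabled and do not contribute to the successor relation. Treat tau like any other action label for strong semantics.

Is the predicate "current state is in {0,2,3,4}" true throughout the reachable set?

Safe = {0,2,3,4}
Reachable = {0,1,4}
  0: ✓
  1: ✗ unsafe
  4: ✓
counterexample path to 1: a·a

Answer: INVARIANT VIOLATED at state 1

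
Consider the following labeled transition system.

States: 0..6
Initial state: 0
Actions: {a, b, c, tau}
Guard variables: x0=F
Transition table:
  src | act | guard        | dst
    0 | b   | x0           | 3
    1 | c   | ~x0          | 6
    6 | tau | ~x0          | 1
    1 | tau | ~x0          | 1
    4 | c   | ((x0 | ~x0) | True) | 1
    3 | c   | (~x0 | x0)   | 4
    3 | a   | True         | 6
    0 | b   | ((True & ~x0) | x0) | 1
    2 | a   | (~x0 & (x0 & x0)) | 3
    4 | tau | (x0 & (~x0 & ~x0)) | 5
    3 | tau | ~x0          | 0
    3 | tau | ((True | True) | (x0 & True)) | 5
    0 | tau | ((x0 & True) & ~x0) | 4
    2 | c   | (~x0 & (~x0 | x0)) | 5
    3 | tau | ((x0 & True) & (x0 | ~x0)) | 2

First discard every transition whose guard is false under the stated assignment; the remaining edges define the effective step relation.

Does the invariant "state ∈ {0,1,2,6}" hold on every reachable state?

Answer: INVARIANT HOLDS

Working:
Allowed set {0,1,2,6}
Reachable = {0,1,6}
  0: ok
  1: ok
  6: ok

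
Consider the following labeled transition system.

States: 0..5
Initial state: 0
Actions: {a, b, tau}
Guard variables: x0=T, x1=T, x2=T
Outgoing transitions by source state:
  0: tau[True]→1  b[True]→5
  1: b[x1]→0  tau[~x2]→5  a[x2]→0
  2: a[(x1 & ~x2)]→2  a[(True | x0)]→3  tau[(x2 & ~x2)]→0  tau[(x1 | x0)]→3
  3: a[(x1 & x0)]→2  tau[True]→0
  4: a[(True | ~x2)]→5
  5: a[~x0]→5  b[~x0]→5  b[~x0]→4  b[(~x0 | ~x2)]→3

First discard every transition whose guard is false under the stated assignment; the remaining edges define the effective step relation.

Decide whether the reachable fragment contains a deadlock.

Answer: DEADLOCK at state 5

Working:
Reach set: {0,1,5}
  0: b→5  tau→1  [deg 2]
  1: a→0  b→0  [deg 2]
  5: ∅  [no exit]
Path to 5: b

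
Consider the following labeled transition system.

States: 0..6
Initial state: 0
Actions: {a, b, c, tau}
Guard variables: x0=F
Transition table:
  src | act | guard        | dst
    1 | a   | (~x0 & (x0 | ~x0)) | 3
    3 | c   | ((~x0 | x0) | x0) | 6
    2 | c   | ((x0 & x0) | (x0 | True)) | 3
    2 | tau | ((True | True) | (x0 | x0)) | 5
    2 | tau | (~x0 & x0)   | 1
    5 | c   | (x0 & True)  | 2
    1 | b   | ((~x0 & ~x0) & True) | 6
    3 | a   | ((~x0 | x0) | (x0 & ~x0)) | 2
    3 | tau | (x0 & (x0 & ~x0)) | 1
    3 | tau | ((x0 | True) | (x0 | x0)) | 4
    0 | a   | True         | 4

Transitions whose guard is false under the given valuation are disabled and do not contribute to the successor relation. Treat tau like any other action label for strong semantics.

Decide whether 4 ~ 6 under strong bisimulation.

Refine partition for ~:
  round 0: {{0,1,2,3,4,5,6}}
  round 1: {{0},{1},{2},{3},{4,5,6}}
5 equivalence class(es) (converged in 2)
4∈{4,5,6}, 6∈{4,5,6}

Answer: BISIMILAR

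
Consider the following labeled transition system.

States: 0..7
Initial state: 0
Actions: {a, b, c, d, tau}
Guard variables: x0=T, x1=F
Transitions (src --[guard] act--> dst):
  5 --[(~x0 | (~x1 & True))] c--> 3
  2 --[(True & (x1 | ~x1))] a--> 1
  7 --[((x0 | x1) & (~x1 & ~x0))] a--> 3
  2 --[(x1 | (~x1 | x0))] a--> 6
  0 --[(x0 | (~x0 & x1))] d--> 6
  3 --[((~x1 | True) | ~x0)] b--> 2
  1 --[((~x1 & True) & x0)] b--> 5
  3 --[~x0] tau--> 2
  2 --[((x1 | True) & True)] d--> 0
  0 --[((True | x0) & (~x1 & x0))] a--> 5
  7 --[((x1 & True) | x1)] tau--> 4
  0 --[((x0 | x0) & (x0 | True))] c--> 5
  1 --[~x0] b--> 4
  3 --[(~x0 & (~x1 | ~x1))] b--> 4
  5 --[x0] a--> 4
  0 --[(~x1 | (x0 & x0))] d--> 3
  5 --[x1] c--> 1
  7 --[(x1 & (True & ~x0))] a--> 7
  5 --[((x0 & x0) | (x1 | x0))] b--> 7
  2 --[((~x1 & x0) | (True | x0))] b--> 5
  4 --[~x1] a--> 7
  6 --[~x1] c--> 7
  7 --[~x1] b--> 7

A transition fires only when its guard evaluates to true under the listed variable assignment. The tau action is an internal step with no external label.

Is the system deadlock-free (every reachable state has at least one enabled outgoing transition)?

Answer: DEADLOCK-FREE

Trace:
R = {0,1,2,3,4,5,6,7}
  0: a→5  c→5  d→3  d→6  [4 out]
  1: b→5  [1 out]
  2: a→1  a→6  b→5  d→0  [4 out]
  3: b→2  [1 out]
  4: a→7  [1 out]
  5: a→4  b→7  c→3  [3 out]
  6: c→7  [1 out]
  7: b→7  [1 out]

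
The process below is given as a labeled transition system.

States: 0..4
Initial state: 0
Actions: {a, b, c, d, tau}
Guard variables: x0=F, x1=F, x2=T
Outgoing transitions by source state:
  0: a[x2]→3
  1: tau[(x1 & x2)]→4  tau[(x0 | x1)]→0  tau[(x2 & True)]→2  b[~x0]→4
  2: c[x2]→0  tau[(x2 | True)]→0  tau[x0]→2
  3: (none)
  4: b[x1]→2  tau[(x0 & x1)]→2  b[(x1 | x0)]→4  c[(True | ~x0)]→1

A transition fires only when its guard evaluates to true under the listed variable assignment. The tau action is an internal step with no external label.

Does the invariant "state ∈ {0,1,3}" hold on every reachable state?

Answer: INVARIANT HOLDS

Trace:
Inv-set: {0,1,3}
R = {0,3}
  0: safe
  3: safe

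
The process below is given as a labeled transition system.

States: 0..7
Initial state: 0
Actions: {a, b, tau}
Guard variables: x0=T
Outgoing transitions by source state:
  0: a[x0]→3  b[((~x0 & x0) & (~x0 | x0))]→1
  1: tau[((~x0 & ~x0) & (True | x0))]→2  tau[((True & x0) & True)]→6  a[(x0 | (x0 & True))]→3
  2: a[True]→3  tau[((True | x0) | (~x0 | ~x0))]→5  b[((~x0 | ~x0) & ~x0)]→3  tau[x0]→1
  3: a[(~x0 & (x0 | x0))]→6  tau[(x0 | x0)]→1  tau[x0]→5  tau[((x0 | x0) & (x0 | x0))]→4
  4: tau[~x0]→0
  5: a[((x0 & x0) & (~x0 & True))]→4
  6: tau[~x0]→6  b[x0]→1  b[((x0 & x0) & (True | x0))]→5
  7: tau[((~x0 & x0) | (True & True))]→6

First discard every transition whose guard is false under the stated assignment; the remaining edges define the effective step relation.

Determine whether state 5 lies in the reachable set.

Answer: REACHABLE

Trace:
After dropping false guards: 12 live edges.
Layer 0: {0}
Layer 1: {3}  total {0,3}
Layer 2: {1,4,5}  total {0,1,3,4,5}
Layer 3: {6}  total {0,1,3,4,5,6}
Reachable = {0,1,3,4,5,6}
Path to 5: a·tau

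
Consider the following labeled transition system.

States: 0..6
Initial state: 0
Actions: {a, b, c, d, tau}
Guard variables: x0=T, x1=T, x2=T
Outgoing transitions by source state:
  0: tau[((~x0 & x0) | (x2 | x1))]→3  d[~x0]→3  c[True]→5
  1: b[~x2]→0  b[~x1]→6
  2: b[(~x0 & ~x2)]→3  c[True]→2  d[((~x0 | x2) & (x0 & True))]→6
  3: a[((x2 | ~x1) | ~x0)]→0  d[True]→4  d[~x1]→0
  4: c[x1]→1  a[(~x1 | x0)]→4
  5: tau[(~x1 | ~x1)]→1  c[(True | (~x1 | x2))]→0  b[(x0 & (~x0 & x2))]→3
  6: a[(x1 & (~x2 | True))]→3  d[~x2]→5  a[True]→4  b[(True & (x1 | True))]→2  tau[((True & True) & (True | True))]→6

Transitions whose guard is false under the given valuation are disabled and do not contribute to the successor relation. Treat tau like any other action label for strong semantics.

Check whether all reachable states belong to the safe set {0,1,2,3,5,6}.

Answer: INVARIANT VIOLATED at state 4

Working:
Allowed set {0,1,2,3,5,6}
R = {0,1,3,4,5}
  0: safe
  1: safe
  3: safe
  4: VIOLATES
  5: safe
witness against invariant: tau·d → 4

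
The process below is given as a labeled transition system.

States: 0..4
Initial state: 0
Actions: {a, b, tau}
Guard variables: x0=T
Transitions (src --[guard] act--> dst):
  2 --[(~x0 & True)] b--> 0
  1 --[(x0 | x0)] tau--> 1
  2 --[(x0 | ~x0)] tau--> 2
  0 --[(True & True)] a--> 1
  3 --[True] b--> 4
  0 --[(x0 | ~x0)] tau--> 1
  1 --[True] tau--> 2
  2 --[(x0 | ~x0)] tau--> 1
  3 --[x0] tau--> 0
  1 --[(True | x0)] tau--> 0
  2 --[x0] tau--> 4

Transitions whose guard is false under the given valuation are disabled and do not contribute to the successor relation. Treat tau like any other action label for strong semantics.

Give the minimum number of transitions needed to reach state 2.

Answer: 2

Analysis:
BFS to 2:
  depth 0: {0}
  depth 1: {1}
  depth 2: {2}
2 enters at depth 2; path a·tau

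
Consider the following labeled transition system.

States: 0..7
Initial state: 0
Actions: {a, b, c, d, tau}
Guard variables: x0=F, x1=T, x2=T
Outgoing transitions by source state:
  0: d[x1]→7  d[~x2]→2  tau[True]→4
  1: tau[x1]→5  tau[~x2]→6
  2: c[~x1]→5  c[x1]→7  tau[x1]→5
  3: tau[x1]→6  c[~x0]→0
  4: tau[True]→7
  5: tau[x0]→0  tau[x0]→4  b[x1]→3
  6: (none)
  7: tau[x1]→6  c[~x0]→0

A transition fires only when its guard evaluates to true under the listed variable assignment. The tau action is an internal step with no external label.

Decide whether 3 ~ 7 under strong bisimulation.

Answer: BISIMILAR

Analysis:
Refine partition for ~:
  π0 = {{0,1,2,3,4,5,6,7}}
  π1 = {{0},{1,4},{2,3,7},{5},{6}}
  π2 = {{0},{1},{2},{3,7},{4},{5},{6}}
Fixed point at round 3; 7 class(es).
[3]={3,7}  [7]={3,7}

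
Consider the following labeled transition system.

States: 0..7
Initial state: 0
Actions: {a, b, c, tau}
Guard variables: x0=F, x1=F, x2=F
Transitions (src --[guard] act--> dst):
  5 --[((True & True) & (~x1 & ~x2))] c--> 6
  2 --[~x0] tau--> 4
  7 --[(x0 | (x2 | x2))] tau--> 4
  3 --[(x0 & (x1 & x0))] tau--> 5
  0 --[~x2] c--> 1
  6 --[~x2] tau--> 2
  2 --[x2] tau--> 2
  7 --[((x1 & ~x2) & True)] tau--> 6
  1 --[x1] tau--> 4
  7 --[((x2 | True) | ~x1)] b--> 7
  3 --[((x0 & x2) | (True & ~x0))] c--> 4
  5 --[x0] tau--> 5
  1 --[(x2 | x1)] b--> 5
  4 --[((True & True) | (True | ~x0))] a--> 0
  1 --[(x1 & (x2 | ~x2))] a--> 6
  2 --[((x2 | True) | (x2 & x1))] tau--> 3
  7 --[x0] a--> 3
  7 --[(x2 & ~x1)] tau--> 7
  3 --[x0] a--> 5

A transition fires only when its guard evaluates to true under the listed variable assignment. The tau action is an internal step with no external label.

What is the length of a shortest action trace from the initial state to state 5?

Answer: UNREACHABLE

Analysis:
Layered search for 5:
  Layer 0: {0}
  Layer 1: {1}
5 never appears.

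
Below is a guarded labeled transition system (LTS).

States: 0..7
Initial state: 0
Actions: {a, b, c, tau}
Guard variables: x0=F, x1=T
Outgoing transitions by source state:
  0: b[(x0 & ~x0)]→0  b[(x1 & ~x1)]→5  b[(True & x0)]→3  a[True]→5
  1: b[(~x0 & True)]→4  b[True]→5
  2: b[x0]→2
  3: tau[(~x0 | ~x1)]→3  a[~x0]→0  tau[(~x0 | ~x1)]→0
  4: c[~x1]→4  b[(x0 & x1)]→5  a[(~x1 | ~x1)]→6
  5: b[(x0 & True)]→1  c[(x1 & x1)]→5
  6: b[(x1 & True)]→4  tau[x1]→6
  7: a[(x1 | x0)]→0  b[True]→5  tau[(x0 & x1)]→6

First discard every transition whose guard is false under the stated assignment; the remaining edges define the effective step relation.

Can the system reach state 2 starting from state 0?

After dropping false guards: 11 live edges.
L0 = {0}
L1 = {5}  cumulative {0,5}
Reach set: {0,5}

Answer: UNREACHABLE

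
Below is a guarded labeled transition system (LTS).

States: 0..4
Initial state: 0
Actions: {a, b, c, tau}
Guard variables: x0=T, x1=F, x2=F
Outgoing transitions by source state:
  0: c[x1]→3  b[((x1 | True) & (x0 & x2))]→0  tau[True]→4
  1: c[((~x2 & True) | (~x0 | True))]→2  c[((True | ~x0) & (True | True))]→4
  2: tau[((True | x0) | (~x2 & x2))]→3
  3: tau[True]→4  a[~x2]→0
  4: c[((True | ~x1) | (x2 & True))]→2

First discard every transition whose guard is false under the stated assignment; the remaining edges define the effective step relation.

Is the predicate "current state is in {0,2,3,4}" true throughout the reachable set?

Inv-set: {0,2,3,4}
Reachable = {0,2,3,4}
  0: ok
  2: ok
  3: ok
  4: ok

Answer: INVARIANT HOLDS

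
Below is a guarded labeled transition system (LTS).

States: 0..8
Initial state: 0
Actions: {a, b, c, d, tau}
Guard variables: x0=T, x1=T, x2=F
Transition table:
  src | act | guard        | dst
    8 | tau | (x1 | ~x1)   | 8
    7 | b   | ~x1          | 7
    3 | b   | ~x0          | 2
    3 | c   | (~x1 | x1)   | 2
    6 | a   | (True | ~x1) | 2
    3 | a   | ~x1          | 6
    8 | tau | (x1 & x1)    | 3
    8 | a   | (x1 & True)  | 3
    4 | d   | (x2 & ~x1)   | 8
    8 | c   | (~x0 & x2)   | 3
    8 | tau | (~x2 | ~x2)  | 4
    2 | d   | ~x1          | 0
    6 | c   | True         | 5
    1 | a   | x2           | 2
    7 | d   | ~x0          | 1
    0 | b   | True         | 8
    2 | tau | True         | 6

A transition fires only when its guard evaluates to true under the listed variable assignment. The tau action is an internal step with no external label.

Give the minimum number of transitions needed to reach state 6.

Answer: 4

Working:
Layered search for 6:
  Layer 0: {0}
  Layer 1: {8}
  Layer 2: {3,4}
  Layer 3: {2}
  Layer 4: {6}
6 enters at depth 4; path b·a·c·tau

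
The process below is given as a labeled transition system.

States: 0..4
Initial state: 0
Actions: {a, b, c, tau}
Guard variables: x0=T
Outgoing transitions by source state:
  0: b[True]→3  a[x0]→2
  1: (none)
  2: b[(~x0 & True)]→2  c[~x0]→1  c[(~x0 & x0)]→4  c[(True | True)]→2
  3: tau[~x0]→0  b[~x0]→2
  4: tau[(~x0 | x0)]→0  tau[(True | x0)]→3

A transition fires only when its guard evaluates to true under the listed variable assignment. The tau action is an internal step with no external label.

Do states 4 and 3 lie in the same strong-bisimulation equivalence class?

Bisimulation quotient by refinement:
  P[0] = {{0,1,2,3,4}}
  P[1] = {{0},{1,3},{2},{4}}
Fixed point at round 2; 4 class(es).
4∈{4}, 3∈{1,3}

Answer: NOT BISIMILAR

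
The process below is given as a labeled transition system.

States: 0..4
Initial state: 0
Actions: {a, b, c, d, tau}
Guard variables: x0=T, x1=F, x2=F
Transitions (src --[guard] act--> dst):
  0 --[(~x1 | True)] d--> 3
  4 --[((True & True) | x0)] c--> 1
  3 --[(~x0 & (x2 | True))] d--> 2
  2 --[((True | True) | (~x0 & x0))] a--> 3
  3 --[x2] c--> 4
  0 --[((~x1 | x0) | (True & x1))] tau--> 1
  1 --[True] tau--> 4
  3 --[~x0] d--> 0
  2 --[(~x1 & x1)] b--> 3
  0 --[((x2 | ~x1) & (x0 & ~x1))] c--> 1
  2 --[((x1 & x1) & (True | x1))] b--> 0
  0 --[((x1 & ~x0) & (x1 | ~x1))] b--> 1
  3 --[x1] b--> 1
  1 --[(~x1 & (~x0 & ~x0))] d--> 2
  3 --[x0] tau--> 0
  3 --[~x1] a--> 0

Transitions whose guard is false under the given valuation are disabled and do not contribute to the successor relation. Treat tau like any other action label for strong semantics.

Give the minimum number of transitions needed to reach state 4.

BFS to 4:
  L0 = {0}
  L1 = {1,3}
  L2 = {4}
depth(4)=2, e.g. c·tau

Answer: 2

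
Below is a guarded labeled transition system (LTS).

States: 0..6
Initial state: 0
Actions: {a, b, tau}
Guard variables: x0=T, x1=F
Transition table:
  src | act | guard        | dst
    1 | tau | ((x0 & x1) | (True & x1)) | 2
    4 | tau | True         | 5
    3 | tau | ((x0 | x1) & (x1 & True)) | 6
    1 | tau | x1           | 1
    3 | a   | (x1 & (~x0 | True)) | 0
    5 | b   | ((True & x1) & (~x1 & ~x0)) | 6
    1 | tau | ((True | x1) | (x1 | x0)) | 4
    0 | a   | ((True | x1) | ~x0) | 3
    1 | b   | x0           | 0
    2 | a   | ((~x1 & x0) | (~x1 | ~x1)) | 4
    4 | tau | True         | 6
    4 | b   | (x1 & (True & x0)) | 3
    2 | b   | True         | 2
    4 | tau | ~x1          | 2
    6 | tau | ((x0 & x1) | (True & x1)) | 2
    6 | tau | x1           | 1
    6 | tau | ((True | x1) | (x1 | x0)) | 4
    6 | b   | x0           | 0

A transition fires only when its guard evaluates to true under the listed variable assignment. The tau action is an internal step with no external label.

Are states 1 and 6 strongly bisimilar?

Compute ~ classes (split until stable):
  π0 = {{0,1,2,3,4,5,6}}
  π1 = {{0},{1,6},{2},{3,5},{4}}
stable after 2 split(s): 5 block(s)
class of 1: {1,6}; class of 6: {1,6}

Answer: BISIMILAR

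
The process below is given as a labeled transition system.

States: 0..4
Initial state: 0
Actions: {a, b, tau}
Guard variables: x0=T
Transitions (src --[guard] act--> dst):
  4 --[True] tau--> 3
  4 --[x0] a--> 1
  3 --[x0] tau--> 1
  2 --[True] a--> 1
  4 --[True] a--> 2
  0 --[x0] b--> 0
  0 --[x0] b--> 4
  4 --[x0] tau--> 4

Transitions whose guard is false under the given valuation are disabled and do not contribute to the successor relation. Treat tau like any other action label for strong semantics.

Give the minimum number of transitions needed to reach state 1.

BFS to 1:
  L0 = {0}
  L1 = {4}
  L2 = {1,2,3}
first hit 1 at d=2 via b·a

Answer: 2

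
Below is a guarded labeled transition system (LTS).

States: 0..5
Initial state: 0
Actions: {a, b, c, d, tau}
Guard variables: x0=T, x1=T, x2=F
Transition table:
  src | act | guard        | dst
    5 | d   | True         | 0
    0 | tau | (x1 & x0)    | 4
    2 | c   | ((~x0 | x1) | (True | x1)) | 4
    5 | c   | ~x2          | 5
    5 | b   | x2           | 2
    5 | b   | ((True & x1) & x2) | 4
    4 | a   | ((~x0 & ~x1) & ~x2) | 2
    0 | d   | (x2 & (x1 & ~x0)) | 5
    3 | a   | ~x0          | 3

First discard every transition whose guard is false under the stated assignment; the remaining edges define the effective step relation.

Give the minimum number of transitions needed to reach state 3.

BFS to 3:
  depth 0: {0}
  depth 1: {4}
3 never appears.

Answer: UNREACHABLE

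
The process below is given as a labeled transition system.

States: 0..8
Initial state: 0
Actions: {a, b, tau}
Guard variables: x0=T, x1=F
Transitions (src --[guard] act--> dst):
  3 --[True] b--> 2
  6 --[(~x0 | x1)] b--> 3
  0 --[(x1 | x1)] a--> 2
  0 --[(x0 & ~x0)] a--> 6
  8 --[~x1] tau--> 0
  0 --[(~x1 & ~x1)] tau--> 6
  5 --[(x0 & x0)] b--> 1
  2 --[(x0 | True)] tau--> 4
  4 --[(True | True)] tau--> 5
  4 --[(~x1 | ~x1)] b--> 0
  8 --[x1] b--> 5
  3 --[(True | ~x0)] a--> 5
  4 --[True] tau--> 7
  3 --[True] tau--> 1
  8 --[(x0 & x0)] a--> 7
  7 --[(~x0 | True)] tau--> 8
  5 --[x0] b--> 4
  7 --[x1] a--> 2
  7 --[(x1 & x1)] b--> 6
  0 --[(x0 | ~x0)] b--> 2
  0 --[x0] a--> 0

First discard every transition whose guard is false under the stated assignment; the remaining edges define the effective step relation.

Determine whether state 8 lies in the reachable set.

15 transition(s) survive guard evaluation.
Layer 0: {0}
Layer 1: {2,6}  now seen {0,2,6}
Layer 2: {4}  now seen {0,2,4,6}
Layer 3: {5,7}  now seen {0,2,4,5,6,7}
Layer 4: {1,8}  now seen {0,1,2,4,5,6,7,8}
Reach set: {0,1,2,4,5,6,7,8}
trace reaching 8: b·tau·tau·tau

Answer: REACHABLE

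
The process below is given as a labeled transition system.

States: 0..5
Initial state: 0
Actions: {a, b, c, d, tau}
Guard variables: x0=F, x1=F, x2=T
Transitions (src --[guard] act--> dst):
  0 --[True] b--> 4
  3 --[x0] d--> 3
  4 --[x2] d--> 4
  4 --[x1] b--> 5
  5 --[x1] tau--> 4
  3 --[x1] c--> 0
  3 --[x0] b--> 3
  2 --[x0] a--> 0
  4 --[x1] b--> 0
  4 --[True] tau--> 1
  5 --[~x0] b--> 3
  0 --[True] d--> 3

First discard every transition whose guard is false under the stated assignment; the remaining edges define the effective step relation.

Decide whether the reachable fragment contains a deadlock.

R = {0,1,3,4}
  0: b→4  d→3  [deg 2]
  1: ∅  [no exit]
  3: ∅  [no exit]
  4: d→4  tau→1  [deg 2]
witness 1: b·tau

Answer: DEADLOCK at state 1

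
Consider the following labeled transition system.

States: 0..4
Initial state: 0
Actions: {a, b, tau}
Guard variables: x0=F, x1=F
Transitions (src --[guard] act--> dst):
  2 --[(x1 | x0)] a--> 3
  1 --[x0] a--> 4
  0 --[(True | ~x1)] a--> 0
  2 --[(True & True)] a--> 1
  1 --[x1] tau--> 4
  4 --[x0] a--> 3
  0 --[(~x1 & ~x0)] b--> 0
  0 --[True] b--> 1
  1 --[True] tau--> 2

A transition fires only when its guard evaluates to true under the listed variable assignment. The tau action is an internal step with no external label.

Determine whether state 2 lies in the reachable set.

After dropping false guards: 5 live edges.
Layer 0: {0}
Layer 1: {1}  cumulative {0,1}
Layer 2: {2}  cumulative {0,1,2}
Reach set: {0,1,2}
Path to 2: b·tau

Answer: REACHABLE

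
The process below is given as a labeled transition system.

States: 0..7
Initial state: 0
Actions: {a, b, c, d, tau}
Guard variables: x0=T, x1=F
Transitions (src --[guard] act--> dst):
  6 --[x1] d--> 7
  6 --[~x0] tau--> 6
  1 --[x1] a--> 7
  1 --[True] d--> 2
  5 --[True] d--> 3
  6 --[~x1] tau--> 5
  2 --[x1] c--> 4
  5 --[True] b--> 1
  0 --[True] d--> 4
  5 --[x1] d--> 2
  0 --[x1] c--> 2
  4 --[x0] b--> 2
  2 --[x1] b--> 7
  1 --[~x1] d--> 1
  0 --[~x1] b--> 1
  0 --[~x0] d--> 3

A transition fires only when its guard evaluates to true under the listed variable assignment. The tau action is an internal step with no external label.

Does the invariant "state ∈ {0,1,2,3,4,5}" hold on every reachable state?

Answer: INVARIANT HOLDS

Trace:
Safe = {0,1,2,3,4,5}
Reach set: {0,1,2,4}
  0: safe
  1: safe
  2: safe
  4: safe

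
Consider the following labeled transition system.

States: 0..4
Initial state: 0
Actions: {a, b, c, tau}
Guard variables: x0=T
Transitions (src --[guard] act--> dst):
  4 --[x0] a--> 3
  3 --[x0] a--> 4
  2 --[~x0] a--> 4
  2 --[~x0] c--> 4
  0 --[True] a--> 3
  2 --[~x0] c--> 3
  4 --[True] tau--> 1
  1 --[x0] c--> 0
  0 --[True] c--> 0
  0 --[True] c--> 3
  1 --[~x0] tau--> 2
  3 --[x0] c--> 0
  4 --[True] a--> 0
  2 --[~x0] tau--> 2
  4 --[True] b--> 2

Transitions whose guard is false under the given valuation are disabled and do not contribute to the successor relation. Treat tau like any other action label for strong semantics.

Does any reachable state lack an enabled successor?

Answer: DEADLOCK at state 2

Trace:
Reachable = {0,1,2,3,4}
  0: a→3  c→0  c→3  [deg 3]
  1: c→0  [deg 1]
  2: ∅  [STUCK]
  3: a→4  c→0  [deg 2]
  4: a→0  a→3  b→2  tau→1  [deg 4]
Path to 2: a·a·b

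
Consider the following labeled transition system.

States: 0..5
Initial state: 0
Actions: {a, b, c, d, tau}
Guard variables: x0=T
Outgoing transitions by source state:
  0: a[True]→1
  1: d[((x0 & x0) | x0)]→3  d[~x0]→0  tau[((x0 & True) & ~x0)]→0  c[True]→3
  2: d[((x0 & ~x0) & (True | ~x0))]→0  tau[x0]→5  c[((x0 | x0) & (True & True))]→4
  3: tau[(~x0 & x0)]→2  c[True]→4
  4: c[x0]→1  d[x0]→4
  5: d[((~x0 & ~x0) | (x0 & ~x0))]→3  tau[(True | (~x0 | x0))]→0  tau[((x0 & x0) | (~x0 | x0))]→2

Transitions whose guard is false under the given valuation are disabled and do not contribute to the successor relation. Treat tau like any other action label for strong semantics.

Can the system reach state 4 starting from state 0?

After dropping false guards: 10 live edges.
depth 0: {0}
depth 1: {1}  now seen {0,1}
depth 2: {3}  now seen {0,1,3}
depth 3: {4}  now seen {0,1,3,4}
R = {0,1,3,4}
trace reaching 4: a·d·c

Answer: REACHABLE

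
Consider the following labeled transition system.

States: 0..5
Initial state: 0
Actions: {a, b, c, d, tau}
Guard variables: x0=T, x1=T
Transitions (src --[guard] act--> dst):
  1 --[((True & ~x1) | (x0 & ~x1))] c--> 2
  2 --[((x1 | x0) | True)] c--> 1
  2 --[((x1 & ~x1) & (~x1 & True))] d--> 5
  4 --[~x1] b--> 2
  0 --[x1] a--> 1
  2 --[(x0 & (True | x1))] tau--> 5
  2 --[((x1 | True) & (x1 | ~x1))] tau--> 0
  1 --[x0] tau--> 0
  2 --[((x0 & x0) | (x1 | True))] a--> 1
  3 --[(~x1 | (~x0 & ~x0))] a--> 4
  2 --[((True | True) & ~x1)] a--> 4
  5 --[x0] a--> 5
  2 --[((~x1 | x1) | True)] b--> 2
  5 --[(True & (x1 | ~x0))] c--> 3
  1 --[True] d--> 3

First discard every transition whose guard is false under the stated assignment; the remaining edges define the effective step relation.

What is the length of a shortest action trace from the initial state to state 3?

BFS to 3:
  Layer 0: {0}
  Layer 1: {1}
  Layer 2: {3}
3 enters at depth 2; path a·d

Answer: 2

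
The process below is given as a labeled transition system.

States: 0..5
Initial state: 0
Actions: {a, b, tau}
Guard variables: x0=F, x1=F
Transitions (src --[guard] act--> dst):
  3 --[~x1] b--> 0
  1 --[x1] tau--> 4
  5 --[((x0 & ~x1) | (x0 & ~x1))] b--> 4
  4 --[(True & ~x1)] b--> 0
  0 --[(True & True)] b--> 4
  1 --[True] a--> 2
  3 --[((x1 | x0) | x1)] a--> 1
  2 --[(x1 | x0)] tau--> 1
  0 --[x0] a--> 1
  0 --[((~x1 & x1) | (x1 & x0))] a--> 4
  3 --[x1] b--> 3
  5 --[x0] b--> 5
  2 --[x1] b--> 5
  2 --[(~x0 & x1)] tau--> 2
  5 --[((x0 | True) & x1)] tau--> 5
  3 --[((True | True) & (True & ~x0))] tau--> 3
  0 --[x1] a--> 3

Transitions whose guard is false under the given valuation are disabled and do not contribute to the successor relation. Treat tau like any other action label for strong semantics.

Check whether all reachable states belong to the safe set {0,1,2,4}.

Answer: INVARIANT HOLDS

Working:
Safe = {0,1,2,4}
Reach set: {0,4}
  0: ok
  4: ok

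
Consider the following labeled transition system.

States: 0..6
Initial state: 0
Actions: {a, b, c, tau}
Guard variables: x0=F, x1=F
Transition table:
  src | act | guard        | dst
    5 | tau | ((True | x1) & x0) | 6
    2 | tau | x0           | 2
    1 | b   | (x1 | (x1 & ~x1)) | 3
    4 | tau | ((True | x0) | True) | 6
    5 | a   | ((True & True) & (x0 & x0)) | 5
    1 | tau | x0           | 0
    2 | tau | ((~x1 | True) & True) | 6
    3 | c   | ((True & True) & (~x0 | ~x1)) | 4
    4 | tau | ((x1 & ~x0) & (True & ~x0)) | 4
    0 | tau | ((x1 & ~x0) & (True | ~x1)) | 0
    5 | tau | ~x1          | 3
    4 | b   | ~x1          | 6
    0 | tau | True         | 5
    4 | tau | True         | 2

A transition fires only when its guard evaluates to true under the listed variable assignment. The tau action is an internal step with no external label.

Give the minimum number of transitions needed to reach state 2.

Breadth-first toward 2:
  L0 = {0}
  L1 = {5}
  L2 = {3}
  L3 = {4}
  L4 = {2,6}
depth(2)=4, e.g. tau·tau·c·tau

Answer: 4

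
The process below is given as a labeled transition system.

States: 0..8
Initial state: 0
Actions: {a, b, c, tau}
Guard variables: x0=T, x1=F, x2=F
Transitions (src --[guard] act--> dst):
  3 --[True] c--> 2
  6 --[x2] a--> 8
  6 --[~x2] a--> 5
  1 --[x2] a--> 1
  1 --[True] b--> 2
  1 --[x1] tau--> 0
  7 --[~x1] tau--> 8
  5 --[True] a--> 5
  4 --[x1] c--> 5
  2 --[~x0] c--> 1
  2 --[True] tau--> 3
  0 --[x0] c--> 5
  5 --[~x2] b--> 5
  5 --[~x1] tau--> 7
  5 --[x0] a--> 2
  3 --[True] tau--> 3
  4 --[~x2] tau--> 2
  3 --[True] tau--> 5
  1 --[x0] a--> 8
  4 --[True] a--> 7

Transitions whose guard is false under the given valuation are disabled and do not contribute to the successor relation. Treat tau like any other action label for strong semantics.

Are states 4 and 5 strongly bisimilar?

Answer: NOT BISIMILAR

Analysis:
Refine partition for ~:
  P[0] = {{0,1,2,3,4,5,6,7,8}}
  P[1] = {{0},{1},{2,7},{3},{4},{5},{6},{8}}
  P[2] = {{0},{1},{2},{3},{4},{5},{6},{7},{8}}
stable after 3 split(s): 9 block(s)
class of 4: {4}; class of 5: {5}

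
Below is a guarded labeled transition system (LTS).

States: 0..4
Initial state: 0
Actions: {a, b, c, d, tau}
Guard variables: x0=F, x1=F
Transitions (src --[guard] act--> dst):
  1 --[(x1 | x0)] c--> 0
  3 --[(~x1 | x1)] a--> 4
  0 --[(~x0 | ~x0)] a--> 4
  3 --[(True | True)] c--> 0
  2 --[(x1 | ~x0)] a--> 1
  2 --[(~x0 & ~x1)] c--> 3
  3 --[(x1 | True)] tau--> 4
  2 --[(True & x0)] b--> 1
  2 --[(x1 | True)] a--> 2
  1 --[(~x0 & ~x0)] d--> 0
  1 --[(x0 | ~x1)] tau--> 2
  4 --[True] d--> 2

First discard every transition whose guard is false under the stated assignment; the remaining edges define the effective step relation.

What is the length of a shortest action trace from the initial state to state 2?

Layered search for 2:
  depth 0: {0}
  depth 1: {4}
  depth 2: {2}
depth(2)=2, e.g. a·d

Answer: 2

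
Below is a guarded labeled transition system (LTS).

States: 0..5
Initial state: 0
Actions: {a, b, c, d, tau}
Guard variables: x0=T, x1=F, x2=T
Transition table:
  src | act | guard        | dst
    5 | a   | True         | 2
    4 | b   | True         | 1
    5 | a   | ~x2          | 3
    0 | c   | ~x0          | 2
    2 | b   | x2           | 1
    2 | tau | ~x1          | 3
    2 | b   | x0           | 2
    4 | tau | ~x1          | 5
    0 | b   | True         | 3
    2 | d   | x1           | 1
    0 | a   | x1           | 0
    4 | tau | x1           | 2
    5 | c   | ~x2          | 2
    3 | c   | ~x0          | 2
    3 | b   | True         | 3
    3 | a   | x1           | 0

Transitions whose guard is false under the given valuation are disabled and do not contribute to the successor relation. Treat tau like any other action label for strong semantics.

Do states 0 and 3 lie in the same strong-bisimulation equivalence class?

Answer: BISIMILAR

Trace:
Refine partition for ~:
  round 0: {{0,1,2,3,4,5}}
  round 1: {{0,3},{1},{2,4},{5}}
  round 2: {{0,3},{1},{2},{4},{5}}
stable after 3 split(s): 5 block(s)
[0]={0,3}  [3]={0,3}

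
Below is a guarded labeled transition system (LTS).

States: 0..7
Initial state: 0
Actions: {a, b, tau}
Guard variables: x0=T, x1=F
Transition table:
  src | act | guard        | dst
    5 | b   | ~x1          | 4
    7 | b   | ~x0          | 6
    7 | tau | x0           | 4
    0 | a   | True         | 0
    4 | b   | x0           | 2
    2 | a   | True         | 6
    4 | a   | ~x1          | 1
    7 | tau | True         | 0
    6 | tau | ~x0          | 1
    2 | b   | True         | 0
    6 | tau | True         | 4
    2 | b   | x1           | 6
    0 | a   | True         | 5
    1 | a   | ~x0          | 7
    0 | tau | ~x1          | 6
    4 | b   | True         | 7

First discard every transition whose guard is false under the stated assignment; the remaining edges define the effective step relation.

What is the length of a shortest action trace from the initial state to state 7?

Breadth-first toward 7:
  depth 0: {0}
  depth 1: {5,6}
  depth 2: {4}
  depth 3: {1,2,7}
depth(7)=3, e.g. a·b·b

Answer: 3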